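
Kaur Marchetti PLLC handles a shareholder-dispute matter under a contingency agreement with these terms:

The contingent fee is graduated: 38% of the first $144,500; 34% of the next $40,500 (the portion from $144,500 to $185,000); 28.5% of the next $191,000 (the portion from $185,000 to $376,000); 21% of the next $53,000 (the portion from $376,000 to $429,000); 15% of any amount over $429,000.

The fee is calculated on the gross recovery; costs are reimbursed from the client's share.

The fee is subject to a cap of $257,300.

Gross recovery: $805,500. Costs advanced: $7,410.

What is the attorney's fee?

Fee base is the gross recovery, $805,500; costs are reimbursed separately.
First $144,500 at 38% = $54,910.00
Next $40,500 at 34% = $13,770.00
Next $191,000 at 28.5% = $54,435.00
Next $53,000 at 21% = $11,130.00
Remaining $376,500 at 15% = $56,475.00
Fee: $54,910.00 + $13,770.00 + $54,435.00 + $11,130.00 + $56,475.00 = $190,720.00
$190,720.00 is under the $257,300 cap.

$190,720.00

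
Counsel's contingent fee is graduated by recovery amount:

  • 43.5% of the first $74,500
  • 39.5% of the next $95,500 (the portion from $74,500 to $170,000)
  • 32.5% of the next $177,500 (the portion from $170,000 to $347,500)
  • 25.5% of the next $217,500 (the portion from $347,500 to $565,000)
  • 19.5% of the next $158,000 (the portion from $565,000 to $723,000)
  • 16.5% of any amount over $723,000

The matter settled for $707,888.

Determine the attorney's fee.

First $74,500 at 43.5% = $32,407.50
Next $95,500 at 39.5% = $37,722.50
Next $177,500 at 32.5% = $57,687.50
Next $217,500 at 25.5% = $55,462.50
Remaining $142,888 at 19.5% = $27,863.16
Fee: $32,407.50 + $37,722.50 + $57,687.50 + $55,462.50 + $27,863.16 = $211,143.16

$211,143.16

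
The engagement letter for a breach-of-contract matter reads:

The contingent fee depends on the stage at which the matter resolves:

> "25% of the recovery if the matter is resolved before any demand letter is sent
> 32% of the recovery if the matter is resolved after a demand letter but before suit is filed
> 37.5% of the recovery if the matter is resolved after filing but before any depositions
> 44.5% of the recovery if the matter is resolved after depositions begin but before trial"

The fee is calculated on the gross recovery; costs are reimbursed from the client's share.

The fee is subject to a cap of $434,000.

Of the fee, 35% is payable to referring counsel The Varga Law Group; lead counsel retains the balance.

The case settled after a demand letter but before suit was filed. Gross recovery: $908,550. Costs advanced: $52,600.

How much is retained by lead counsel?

$188,978.40

Fee base is the gross recovery, $908,550; costs are reimbursed separately.
The matter settled after a demand letter but before suit was filed, so the 32% rate applies.
$908,550 × 32% = $290,736.00
$290,736.00 is under the $434,000 cap.
Referral share: 35% of $290,736.00 = $101,757.60; lead counsel retains $290,736.00 − $101,757.60 = $188,978.40.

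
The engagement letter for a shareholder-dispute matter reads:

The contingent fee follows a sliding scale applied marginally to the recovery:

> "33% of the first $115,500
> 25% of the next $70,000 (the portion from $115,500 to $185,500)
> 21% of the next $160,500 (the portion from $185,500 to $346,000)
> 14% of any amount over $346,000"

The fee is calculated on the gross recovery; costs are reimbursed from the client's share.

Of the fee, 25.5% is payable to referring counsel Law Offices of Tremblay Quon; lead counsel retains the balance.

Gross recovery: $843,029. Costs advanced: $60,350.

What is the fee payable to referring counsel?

$40,520.54

Fee base is the gross recovery, $843,029; costs are reimbursed separately.
First $115,500 at 33% = $38,115.00
Next $70,000 at 25% = $17,500.00
Next $160,500 at 21% = $33,705.00
Remaining $497,029 at 14% = $69,584.06
Fee: $38,115.00 + $17,500.00 + $33,705.00 + $69,584.06 = $158,904.06
Referral share: 25.5% of $158,904.06 = $40,520.54; lead counsel retains $158,904.06 − $40,520.54 = $118,383.52.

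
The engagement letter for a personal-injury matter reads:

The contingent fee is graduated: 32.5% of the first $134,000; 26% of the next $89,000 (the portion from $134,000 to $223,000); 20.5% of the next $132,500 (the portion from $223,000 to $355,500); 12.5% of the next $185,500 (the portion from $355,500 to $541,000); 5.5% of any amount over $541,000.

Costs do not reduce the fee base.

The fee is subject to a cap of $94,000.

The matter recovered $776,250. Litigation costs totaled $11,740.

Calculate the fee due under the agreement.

$94,000.00

Fee base is the gross recovery, $776,250; costs are reimbursed separately.
First $134,000 at 32.5% = $43,550.00
Next $89,000 at 26% = $23,140.00
Next $132,500 at 20.5% = $27,162.50
Next $185,500 at 12.5% = $23,187.50
Remaining $235,250 at 5.5% = $12,938.75
Fee: $43,550.00 + $23,140.00 + $27,162.50 + $23,187.50 + $12,938.75 = $129,978.75
$129,978.75 exceeds the $94,000 cap, so the fee is capped at $94,000.00.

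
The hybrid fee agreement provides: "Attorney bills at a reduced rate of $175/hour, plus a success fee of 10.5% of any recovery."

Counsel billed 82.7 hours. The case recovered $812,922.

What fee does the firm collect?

Hourly: 82.7 × $175 = $14,472.50
Success fee: 10.5% of $812,922 = $85,356.81
Total: $14,472.50 + $85,356.81 = $99,829.31

$99,829.31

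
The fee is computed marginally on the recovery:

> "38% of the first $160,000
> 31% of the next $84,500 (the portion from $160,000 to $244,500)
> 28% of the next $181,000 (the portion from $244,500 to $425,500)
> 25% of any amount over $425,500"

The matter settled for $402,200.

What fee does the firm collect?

$131,151.00

First $160,000 at 38% = $60,800.00
Next $84,500 at 31% = $26,195.00
Remaining $157,700 at 28% = $44,156.00
Fee: $60,800.00 + $26,195.00 + $44,156.00 = $131,151.00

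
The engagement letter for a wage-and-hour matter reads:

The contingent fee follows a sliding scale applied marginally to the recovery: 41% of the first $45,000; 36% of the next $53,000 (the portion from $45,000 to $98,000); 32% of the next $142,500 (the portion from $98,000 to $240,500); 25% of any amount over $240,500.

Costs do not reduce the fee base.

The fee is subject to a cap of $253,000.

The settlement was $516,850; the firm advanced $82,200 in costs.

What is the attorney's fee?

Fee base is the gross recovery, $516,850; costs are reimbursed separately.
First $45,000 at 41% = $18,450.00
Next $53,000 at 36% = $19,080.00
Next $142,500 at 32% = $45,600.00
Remaining $276,350 at 25% = $69,087.50
Fee: $18,450.00 + $19,080.00 + $45,600.00 + $69,087.50 = $152,217.50
$152,217.50 is under the $253,000 cap.

$152,217.50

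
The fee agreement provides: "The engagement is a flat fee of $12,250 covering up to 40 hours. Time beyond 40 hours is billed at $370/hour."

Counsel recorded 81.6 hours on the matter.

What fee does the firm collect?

$27,642.00

Flat fee: $12,250.00
Excess hours: 81.6 − 40 = 41.6
Overrun: 41.6 × $370 = $15,392.00
Total: $12,250.00 + $15,392.00 = $27,642.00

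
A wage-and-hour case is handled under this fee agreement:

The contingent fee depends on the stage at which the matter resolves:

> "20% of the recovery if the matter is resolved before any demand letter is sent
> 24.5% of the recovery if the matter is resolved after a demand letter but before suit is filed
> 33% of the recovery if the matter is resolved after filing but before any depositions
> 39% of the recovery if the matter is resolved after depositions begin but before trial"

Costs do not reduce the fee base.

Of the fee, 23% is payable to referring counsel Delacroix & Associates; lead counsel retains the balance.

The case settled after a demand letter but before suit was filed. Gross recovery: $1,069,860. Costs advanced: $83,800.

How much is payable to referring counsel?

Fee base is the gross recovery, $1,069,860; costs are reimbursed separately.
The matter settled after a demand letter but before suit was filed, so the 24.5% rate applies.
$1,069,860 × 24.5% = $262,115.70
Referral share: 23% of $262,115.70 = $60,286.61; lead counsel retains $262,115.70 − $60,286.61 = $201,829.09.

$60,286.61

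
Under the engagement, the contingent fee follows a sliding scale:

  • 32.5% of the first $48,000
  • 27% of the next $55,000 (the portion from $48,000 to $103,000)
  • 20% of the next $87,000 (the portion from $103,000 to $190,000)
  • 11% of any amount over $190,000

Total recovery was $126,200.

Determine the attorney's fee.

$35,090.00

First $48,000 at 32.5% = $15,600.00
Next $55,000 at 27% = $14,850.00
Remaining $23,200 at 20% = $4,640.00
Fee: $15,600.00 + $14,850.00 + $4,640.00 = $35,090.00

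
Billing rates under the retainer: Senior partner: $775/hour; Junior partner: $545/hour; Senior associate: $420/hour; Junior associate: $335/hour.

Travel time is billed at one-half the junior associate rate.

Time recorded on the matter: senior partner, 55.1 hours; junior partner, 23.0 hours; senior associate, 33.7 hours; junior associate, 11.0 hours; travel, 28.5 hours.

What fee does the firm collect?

$77,850.25

Senior partner: 55.1 × $775 = $42,702.50
Junior partner: 23.0 × $545 = $12,535.00
Senior associate: 33.7 × $420 = $14,154.00
Junior associate: 11.0 × $335 = $3,685.00
Subtotal: $42,702.50 + $12,535.00 + $14,154.00 + $3,685.00 = $73,076.50
Travel: 28.5 × ($335 ÷ 2) = 28.5 × $167.50 = $4,773.75
Total: $73,076.50 + $4,773.75 = $77,850.25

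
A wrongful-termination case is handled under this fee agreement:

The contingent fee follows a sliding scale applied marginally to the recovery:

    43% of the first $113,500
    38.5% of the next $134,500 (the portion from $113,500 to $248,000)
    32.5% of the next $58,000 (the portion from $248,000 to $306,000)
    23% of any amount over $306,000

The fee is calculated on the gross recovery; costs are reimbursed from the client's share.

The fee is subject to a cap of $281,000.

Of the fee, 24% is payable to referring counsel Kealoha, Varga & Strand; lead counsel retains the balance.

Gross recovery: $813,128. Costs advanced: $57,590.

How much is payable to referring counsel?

Fee base is the gross recovery, $813,128; costs are reimbursed separately.
First $113,500 at 43% = $48,805.00
Next $134,500 at 38.5% = $51,782.50
Next $58,000 at 32.5% = $18,850.00
Remaining $507,128 at 23% = $116,639.44
Fee: $48,805.00 + $51,782.50 + $18,850.00 + $116,639.44 = $236,076.94
$236,076.94 is under the $281,000 cap.
Referral share: 24% of $236,076.94 = $56,658.47; lead counsel retains $236,076.94 − $56,658.47 = $179,418.47.

$56,658.47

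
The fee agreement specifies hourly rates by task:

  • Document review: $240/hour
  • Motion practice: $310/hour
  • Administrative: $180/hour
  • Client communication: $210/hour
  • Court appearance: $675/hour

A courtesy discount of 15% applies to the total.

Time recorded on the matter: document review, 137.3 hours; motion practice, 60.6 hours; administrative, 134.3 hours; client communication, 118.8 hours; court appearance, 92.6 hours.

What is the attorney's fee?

$138,860.25

Document review: 137.3 × $240 = $32,952.00
Motion practice: 60.6 × $310 = $18,786.00
Administrative: 134.3 × $180 = $24,174.00
Client communication: 118.8 × $210 = $24,948.00
Court appearance: 92.6 × $675 = $62,505.00
Subtotal: $163,365.00
Less 15% discount: −$24,504.75
Total: $163,365.00 − $24,504.75 = $138,860.25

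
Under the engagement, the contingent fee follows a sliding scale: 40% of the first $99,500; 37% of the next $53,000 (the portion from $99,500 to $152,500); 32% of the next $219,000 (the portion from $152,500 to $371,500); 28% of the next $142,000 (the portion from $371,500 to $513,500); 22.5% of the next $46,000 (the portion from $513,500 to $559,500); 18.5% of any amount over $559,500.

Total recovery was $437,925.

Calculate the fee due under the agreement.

First $99,500 at 40% = $39,800.00
Next $53,000 at 37% = $19,610.00
Next $219,000 at 32% = $70,080.00
Remaining $66,425 at 28% = $18,599.00
Fee: $39,800.00 + $19,610.00 + $70,080.00 + $18,599.00 = $148,089.00

$148,089.00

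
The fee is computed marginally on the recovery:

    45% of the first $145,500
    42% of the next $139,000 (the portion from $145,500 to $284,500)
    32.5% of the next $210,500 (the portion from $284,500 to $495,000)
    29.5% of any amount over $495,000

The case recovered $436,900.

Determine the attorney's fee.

$173,385.00

First $145,500 at 45% = $65,475.00
Next $139,000 at 42% = $58,380.00
Remaining $152,400 at 32.5% = $49,530.00
Fee: $65,475.00 + $58,380.00 + $49,530.00 = $173,385.00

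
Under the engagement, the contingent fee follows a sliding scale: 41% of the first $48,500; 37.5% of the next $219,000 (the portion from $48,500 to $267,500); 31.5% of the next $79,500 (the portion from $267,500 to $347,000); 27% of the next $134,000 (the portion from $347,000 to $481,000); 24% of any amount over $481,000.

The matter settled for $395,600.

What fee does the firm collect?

First $48,500 at 41% = $19,885.00
Next $219,000 at 37.5% = $82,125.00
Next $79,500 at 31.5% = $25,042.50
Remaining $48,600 at 27% = $13,122.00
Fee: $19,885.00 + $82,125.00 + $25,042.50 + $13,122.00 = $140,174.50

$140,174.50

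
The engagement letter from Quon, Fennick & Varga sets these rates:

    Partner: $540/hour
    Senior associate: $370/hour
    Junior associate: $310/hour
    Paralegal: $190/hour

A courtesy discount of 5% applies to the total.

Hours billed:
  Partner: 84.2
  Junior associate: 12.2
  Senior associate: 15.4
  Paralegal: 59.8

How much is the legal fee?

Partner: 84.2 × $540 = $45,468.00
Senior associate: 15.4 × $370 = $5,698.00
Junior associate: 12.2 × $310 = $3,782.00
Paralegal: 59.8 × $190 = $11,362.00
Subtotal: $66,310.00
Less 5% discount: −$3,315.50
Total: $66,310.00 − $3,315.50 = $62,994.50

$62,994.50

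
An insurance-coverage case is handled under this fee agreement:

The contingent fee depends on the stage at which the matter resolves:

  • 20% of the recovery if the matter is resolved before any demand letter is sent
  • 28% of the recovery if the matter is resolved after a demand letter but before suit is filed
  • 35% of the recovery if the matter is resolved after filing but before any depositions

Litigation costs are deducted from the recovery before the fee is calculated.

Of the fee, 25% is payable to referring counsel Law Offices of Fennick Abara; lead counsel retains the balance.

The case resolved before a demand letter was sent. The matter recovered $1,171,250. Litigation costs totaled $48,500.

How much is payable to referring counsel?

Fee base (net of costs): $1,171,250 − $48,500 = $1,122,750
The matter resolved before a demand letter was sent, so the 20% rate applies.
$1,122,750 × 20% = $224,550.00
Referral share: 25% of $224,550.00 = $56,137.50; lead counsel retains $224,550.00 − $56,137.50 = $168,412.50.

$56,137.50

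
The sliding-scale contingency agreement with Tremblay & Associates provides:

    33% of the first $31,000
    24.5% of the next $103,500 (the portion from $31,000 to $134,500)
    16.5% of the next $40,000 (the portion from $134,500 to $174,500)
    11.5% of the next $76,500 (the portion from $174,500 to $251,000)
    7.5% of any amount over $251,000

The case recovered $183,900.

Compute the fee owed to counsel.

$43,268.50

First $31,000 at 33% = $10,230.00
Next $103,500 at 24.5% = $25,357.50
Next $40,000 at 16.5% = $6,600.00
Remaining $9,400 at 11.5% = $1,081.00
Fee: $10,230.00 + $25,357.50 + $6,600.00 + $1,081.00 = $43,268.50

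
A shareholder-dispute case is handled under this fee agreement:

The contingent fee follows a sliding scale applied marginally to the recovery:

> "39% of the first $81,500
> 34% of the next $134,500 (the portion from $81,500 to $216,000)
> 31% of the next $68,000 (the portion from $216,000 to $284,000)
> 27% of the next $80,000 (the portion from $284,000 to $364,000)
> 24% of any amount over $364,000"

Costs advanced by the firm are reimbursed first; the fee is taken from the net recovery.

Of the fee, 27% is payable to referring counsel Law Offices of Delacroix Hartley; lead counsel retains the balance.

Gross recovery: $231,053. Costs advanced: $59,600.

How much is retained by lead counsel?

Fee base (net of costs): $231,053 − $59,600 = $171,453
First $81,500 at 39% = $31,785.00
Remaining $89,953 at 34% = $30,584.02
Fee: $31,785.00 + $30,584.02 = $62,369.02
Referral share: 27% of $62,369.02 = $16,839.64; lead counsel retains $62,369.02 − $16,839.64 = $45,529.38.

$45,529.38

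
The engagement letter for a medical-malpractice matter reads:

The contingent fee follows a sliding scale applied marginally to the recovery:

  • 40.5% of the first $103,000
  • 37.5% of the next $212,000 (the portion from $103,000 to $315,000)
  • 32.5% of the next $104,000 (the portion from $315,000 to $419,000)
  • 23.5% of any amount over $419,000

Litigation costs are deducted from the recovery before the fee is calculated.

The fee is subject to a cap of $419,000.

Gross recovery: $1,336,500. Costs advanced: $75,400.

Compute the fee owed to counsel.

Fee base (net of costs): $1,336,500 − $75,400 = $1,261,100
First $103,000 at 40.5% = $41,715.00
Next $212,000 at 37.5% = $79,500.00
Next $104,000 at 32.5% = $33,800.00
Remaining $842,100 at 23.5% = $197,893.50
Fee: $41,715.00 + $79,500.00 + $33,800.00 + $197,893.50 = $352,908.50
$352,908.50 is under the $419,000 cap.

$352,908.50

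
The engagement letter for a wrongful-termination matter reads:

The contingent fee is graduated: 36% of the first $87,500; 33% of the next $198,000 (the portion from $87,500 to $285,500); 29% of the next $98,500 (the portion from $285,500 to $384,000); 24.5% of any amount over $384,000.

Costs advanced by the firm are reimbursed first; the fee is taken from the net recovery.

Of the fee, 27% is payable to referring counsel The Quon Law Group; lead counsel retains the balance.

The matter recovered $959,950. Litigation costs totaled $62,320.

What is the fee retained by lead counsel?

Fee base (net of costs): $959,950 − $62,320 = $897,630
First $87,500 at 36% = $31,500.00
Next $198,000 at 33% = $65,340.00
Next $98,500 at 29% = $28,565.00
Remaining $513,630 at 24.5% = $125,839.35
Fee: $31,500.00 + $65,340.00 + $28,565.00 + $125,839.35 = $251,244.35
Referral share: 27% of $251,244.35 = $67,835.97; lead counsel retains $251,244.35 − $67,835.97 = $183,408.38.

$183,408.38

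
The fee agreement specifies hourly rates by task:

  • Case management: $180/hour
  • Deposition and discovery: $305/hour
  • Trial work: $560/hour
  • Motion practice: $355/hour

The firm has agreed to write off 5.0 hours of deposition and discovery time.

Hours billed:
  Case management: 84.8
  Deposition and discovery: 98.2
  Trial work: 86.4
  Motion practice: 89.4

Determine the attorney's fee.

$123,811.00

Case management: 84.8 × $180 = $15,264.00
Deposition and discovery: 98.2 × $305 = $29,951.00
Trial work: 86.4 × $560 = $48,384.00
Motion practice: 89.4 × $355 = $31,737.00
Subtotal: $125,336.00
Write-off: 5.0 × $305 = $1,525.00
Total: $125,336.00 − $1,525.00 = $123,811.00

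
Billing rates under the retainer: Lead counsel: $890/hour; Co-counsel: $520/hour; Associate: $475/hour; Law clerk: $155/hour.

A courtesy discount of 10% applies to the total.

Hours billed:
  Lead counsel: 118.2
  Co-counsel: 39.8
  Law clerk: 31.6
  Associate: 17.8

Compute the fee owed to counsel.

$125,322.30

Lead counsel: 118.2 × $890 = $105,198.00
Co-counsel: 39.8 × $520 = $20,696.00
Associate: 17.8 × $475 = $8,455.00
Law clerk: 31.6 × $155 = $4,898.00
Subtotal: $139,247.00
Less 10% discount: −$13,924.70
Total: $139,247.00 − $13,924.70 = $125,322.30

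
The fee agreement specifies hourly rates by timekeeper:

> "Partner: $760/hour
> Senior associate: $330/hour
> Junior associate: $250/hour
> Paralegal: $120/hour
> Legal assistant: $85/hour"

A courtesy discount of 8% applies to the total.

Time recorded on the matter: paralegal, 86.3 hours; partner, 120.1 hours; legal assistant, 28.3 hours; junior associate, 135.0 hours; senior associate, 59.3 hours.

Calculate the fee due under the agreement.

Partner: 120.1 × $760 = $91,276.00
Senior associate: 59.3 × $330 = $19,569.00
Junior associate: 135.0 × $250 = $33,750.00
Paralegal: 86.3 × $120 = $10,356.00
Legal assistant: 28.3 × $85 = $2,405.50
Subtotal: $157,356.50
Less 8% discount: −$12,588.52
Total: $157,356.50 − $12,588.52 = $144,767.98

$144,767.98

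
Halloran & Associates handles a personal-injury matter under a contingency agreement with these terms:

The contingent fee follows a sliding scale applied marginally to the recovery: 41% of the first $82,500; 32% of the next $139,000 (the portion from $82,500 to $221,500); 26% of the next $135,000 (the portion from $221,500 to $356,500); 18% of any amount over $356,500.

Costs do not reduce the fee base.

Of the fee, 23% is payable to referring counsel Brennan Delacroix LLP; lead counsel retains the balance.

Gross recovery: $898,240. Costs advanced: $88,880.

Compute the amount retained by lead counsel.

$162,407.01

Fee base is the gross recovery, $898,240; costs are reimbursed separately.
First $82,500 at 41% = $33,825.00
Next $139,000 at 32% = $44,480.00
Next $135,000 at 26% = $35,100.00
Remaining $541,740 at 18% = $97,513.20
Fee: $33,825.00 + $44,480.00 + $35,100.00 + $97,513.20 = $210,918.20
Referral share: 23% of $210,918.20 = $48,511.19; lead counsel retains $210,918.20 − $48,511.19 = $162,407.01.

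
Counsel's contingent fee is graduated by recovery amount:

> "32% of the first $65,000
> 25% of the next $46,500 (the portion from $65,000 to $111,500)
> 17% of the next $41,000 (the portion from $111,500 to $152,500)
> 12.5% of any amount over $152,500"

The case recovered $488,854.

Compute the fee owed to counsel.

$81,439.25

First $65,000 at 32% = $20,800.00
Next $46,500 at 25% = $11,625.00
Next $41,000 at 17% = $6,970.00
Remaining $336,354 at 12.5% = $42,044.25
Fee: $20,800.00 + $11,625.00 + $6,970.00 + $42,044.25 = $81,439.25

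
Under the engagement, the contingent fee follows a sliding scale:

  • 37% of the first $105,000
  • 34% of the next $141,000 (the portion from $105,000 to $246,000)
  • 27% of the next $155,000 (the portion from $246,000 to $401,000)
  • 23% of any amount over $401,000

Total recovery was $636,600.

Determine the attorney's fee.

First $105,000 at 37% = $38,850.00
Next $141,000 at 34% = $47,940.00
Next $155,000 at 27% = $41,850.00
Remaining $235,600 at 23% = $54,188.00
Fee: $38,850.00 + $47,940.00 + $41,850.00 + $54,188.00 = $182,828.00

$182,828.00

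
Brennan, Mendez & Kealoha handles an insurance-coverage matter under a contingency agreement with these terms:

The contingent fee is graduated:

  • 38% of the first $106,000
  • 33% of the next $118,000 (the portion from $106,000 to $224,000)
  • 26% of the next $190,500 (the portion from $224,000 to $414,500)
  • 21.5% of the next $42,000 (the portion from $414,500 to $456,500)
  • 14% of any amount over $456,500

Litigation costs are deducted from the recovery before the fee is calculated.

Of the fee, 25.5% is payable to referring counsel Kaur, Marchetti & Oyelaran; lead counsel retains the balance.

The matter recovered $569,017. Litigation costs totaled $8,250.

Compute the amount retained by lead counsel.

Fee base (net of costs): $569,017 − $8,250 = $560,767
First $106,000 at 38% = $40,280.00
Next $118,000 at 33% = $38,940.00
Next $190,500 at 26% = $49,530.00
Next $42,000 at 21.5% = $9,030.00
Remaining $104,267 at 14% = $14,597.38
Fee: $40,280.00 + $38,940.00 + $49,530.00 + $9,030.00 + $14,597.38 = $152,377.38
Referral share: 25.5% of $152,377.38 = $38,856.23; lead counsel retains $152,377.38 − $38,856.23 = $113,521.15.

$113,521.15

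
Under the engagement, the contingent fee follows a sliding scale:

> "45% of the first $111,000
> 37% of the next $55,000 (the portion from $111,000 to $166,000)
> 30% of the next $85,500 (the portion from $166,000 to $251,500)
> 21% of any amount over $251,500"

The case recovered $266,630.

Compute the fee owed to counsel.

First $111,000 at 45% = $49,950.00
Next $55,000 at 37% = $20,350.00
Next $85,500 at 30% = $25,650.00
Remaining $15,130 at 21% = $3,177.30
Fee: $49,950.00 + $20,350.00 + $25,650.00 + $3,177.30 = $99,127.30

$99,127.30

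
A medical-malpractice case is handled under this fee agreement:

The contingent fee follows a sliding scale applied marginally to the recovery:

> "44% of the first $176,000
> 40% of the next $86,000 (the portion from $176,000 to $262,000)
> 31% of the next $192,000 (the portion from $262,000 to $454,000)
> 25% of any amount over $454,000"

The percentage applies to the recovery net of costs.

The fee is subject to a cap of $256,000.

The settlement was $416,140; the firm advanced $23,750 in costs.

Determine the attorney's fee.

$152,260.90

Fee base (net of costs): $416,140 − $23,750 = $392,390
First $176,000 at 44% = $77,440.00
Next $86,000 at 40% = $34,400.00
Remaining $130,390 at 31% = $40,420.90
Fee: $77,440.00 + $34,400.00 + $40,420.90 = $152,260.90
$152,260.90 is under the $256,000 cap.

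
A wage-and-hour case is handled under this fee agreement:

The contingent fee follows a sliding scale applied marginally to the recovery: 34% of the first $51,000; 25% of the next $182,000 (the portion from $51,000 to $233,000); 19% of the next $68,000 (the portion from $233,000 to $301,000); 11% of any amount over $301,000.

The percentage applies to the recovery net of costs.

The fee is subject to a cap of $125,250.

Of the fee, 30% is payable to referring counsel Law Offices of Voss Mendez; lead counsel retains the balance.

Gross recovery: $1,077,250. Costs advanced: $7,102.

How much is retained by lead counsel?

Fee base (net of costs): $1,077,250 − $7,102 = $1,070,148
First $51,000 at 34% = $17,340.00
Next $182,000 at 25% = $45,500.00
Next $68,000 at 19% = $12,920.00
Remaining $769,148 at 11% = $84,606.28
Fee: $17,340.00 + $45,500.00 + $12,920.00 + $84,606.28 = $160,366.28
$160,366.28 exceeds the $125,250 cap, so the fee is capped at $125,250.00.
Referral share: 30% of $125,250.00 = $37,575.00; lead counsel retains $125,250.00 − $37,575.00 = $87,675.00.

$87,675.00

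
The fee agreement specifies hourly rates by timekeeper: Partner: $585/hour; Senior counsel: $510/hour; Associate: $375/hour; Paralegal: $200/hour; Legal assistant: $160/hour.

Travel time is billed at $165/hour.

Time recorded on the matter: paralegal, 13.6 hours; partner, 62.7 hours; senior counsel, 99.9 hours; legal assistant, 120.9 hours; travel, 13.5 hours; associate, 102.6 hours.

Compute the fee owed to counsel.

Partner: 62.7 × $585 = $36,679.50
Senior counsel: 99.9 × $510 = $50,949.00
Associate: 102.6 × $375 = $38,475.00
Paralegal: 13.6 × $200 = $2,720.00
Legal assistant: 120.9 × $160 = $19,344.00
Subtotal: $36,679.50 + $50,949.00 + $38,475.00 + $2,720.00 + $19,344.00 = $148,167.50
Travel: 13.5 × $165 = $2,227.50
Total: $148,167.50 + $2,227.50 = $150,395.00

$150,395.00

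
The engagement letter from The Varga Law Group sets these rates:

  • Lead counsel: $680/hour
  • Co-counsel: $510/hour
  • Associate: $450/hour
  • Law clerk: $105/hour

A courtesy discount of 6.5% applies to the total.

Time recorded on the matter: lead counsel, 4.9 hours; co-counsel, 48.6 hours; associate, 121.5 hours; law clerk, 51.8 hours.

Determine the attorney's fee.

Lead counsel: 4.9 × $680 = $3,332.00
Co-counsel: 48.6 × $510 = $24,786.00
Associate: 121.5 × $450 = $54,675.00
Law clerk: 51.8 × $105 = $5,439.00
Subtotal: $88,232.00
Less 6.5% discount: −$5,735.08
Total: $88,232.00 − $5,735.08 = $82,496.92

$82,496.92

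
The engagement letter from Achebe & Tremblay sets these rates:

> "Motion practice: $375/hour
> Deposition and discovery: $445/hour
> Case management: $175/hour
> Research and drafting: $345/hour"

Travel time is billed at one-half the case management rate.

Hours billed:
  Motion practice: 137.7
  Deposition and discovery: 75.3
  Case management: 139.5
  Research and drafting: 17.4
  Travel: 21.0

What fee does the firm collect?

$117,399.00

Motion practice: 137.7 × $375 = $51,637.50
Deposition and discovery: 75.3 × $445 = $33,508.50
Case management: 139.5 × $175 = $24,412.50
Research and drafting: 17.4 × $345 = $6,003.00
Subtotal: $51,637.50 + $33,508.50 + $24,412.50 + $6,003.00 = $115,561.50
Travel: 21.0 × ($175 ÷ 2) = 21.0 × $87.50 = $1,837.50
Total: $115,561.50 + $1,837.50 = $117,399.00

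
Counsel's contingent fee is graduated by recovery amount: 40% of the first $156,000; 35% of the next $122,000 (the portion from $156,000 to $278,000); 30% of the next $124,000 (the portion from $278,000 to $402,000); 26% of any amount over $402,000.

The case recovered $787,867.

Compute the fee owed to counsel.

First $156,000 at 40% = $62,400.00
Next $122,000 at 35% = $42,700.00
Next $124,000 at 30% = $37,200.00
Remaining $385,867 at 26% = $100,325.42
Fee: $62,400.00 + $42,700.00 + $37,200.00 + $100,325.42 = $242,625.42

$242,625.42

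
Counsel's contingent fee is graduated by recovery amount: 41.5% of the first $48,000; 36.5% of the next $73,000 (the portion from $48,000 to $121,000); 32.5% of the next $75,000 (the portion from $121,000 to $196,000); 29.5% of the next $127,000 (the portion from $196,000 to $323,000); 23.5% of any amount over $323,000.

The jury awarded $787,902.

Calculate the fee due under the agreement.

$217,656.97

First $48,000 at 41.5% = $19,920.00
Next $73,000 at 36.5% = $26,645.00
Next $75,000 at 32.5% = $24,375.00
Next $127,000 at 29.5% = $37,465.00
Remaining $464,902 at 23.5% = $109,251.97
Fee: $19,920.00 + $26,645.00 + $24,375.00 + $37,465.00 + $109,251.97 = $217,656.97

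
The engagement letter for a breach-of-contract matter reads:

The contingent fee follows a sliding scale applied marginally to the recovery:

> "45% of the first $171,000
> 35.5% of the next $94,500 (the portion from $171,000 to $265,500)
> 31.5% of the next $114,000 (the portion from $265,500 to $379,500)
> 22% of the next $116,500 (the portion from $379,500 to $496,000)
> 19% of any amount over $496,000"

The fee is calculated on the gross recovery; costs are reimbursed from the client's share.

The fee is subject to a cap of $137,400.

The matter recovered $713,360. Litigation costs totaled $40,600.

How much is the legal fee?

$137,400.00

Fee base is the gross recovery, $713,360; costs are reimbursed separately.
First $171,000 at 45% = $76,950.00
Next $94,500 at 35.5% = $33,547.50
Next $114,000 at 31.5% = $35,910.00
Next $116,500 at 22% = $25,630.00
Remaining $217,360 at 19% = $41,298.40
Fee: $76,950.00 + $33,547.50 + $35,910.00 + $25,630.00 + $41,298.40 = $213,335.90
$213,335.90 exceeds the $137,400 cap, so the fee is capped at $137,400.00.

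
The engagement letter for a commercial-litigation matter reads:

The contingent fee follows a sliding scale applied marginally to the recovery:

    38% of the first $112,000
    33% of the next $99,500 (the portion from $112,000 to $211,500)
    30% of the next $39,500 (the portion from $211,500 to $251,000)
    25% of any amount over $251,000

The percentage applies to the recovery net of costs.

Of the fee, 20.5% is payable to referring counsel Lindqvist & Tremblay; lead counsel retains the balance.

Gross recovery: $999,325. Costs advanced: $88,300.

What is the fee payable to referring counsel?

$51,711.51

Fee base (net of costs): $999,325 − $88,300 = $911,025
First $112,000 at 38% = $42,560.00
Next $99,500 at 33% = $32,835.00
Next $39,500 at 30% = $11,850.00
Remaining $660,025 at 25% = $165,006.25
Fee: $42,560.00 + $32,835.00 + $11,850.00 + $165,006.25 = $252,251.25
Referral share: 20.5% of $252,251.25 = $51,711.51; lead counsel retains $252,251.25 − $51,711.51 = $200,539.74.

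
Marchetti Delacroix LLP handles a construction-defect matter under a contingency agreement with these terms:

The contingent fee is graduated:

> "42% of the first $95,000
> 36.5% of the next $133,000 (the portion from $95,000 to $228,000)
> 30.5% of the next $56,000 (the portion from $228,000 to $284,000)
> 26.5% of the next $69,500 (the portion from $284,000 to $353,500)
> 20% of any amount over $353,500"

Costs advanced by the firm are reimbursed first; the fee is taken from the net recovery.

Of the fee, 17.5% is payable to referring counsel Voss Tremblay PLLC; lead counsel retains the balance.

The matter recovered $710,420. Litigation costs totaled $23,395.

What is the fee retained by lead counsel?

$157,284.19

Fee base (net of costs): $710,420 − $23,395 = $687,025
First $95,000 at 42% = $39,900.00
Next $133,000 at 36.5% = $48,545.00
Next $56,000 at 30.5% = $17,080.00
Next $69,500 at 26.5% = $18,417.50
Remaining $333,525 at 20% = $66,705.00
Fee: $39,900.00 + $48,545.00 + $17,080.00 + $18,417.50 + $66,705.00 = $190,647.50
Referral share: 17.5% of $190,647.50 = $33,363.31; lead counsel retains $190,647.50 − $33,363.31 = $157,284.19.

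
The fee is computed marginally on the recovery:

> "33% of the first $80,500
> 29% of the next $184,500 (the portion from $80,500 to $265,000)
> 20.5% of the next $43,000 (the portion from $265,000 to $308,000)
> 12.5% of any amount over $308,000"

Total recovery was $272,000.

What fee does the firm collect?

$81,505.00

First $80,500 at 33% = $26,565.00
Next $184,500 at 29% = $53,505.00
Remaining $7,000 at 20.5% = $1,435.00
Fee: $26,565.00 + $53,505.00 + $1,435.00 = $81,505.00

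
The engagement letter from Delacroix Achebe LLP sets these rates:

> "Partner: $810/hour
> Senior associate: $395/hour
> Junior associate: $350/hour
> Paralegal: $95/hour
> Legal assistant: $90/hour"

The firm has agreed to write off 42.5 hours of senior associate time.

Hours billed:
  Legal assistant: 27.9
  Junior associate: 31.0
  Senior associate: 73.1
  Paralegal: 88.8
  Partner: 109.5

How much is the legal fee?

Partner: 109.5 × $810 = $88,695.00
Senior associate: 73.1 × $395 = $28,874.50
Junior associate: 31.0 × $350 = $10,850.00
Paralegal: 88.8 × $95 = $8,436.00
Legal assistant: 27.9 × $90 = $2,511.00
Subtotal: $139,366.50
Write-off: 42.5 × $395 = $16,787.50
Total: $139,366.50 − $16,787.50 = $122,579.00

$122,579.00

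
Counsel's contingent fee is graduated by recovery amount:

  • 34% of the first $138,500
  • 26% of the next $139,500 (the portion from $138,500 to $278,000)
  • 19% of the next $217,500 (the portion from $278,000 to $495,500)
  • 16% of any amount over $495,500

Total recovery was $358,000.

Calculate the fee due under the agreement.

First $138,500 at 34% = $47,090.00
Next $139,500 at 26% = $36,270.00
Remaining $80,000 at 19% = $15,200.00
Fee: $47,090.00 + $36,270.00 + $15,200.00 = $98,560.00

$98,560.00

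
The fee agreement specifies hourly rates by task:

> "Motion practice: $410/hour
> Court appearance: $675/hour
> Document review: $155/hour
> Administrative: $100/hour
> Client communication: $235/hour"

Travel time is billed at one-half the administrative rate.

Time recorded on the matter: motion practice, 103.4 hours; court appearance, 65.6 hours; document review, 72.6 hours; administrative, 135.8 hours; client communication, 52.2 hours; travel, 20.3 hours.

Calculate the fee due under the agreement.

Motion practice: 103.4 × $410 = $42,394.00
Court appearance: 65.6 × $675 = $44,280.00
Document review: 72.6 × $155 = $11,253.00
Administrative: 135.8 × $100 = $13,580.00
Client communication: 52.2 × $235 = $12,267.00
Subtotal: $42,394.00 + $44,280.00 + $11,253.00 + $13,580.00 + $12,267.00 = $123,774.00
Travel: 20.3 × ($100 ÷ 2) = 20.3 × $50.00 = $1,015.00
Total: $123,774.00 + $1,015.00 = $124,789.00

$124,789.00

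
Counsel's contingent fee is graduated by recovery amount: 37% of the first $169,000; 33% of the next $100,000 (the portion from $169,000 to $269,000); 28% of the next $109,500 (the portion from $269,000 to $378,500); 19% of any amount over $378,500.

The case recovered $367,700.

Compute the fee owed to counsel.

First $169,000 at 37% = $62,530.00
Next $100,000 at 33% = $33,000.00
Remaining $98,700 at 28% = $27,636.00
Fee: $62,530.00 + $33,000.00 + $27,636.00 = $123,166.00

$123,166.00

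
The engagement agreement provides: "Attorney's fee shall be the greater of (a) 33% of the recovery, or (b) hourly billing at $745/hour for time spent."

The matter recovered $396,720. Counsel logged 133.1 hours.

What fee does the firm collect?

(a) 33% of $396,720 = $130,917.60
(b) 133.1 × $745 = $99,159.50
The greater is (a): $130,917.60.

$130,917.60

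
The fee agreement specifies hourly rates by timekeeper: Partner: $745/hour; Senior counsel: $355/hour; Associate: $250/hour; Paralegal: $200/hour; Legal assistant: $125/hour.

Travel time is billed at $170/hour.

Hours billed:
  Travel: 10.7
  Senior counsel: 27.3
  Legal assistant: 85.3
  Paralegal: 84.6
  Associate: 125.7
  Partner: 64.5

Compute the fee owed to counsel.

Partner: 64.5 × $745 = $48,052.50
Senior counsel: 27.3 × $355 = $9,691.50
Associate: 125.7 × $250 = $31,425.00
Paralegal: 84.6 × $200 = $16,920.00
Legal assistant: 85.3 × $125 = $10,662.50
Subtotal: $48,052.50 + $9,691.50 + $31,425.00 + $16,920.00 + $10,662.50 = $116,751.50
Travel: 10.7 × $170 = $1,819.00
Total: $116,751.50 + $1,819.00 = $118,570.50

$118,570.50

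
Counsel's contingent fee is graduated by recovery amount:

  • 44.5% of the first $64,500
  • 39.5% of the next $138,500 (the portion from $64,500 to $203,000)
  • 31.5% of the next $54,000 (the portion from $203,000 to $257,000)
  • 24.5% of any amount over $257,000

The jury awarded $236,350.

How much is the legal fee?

$93,915.25

First $64,500 at 44.5% = $28,702.50
Next $138,500 at 39.5% = $54,707.50
Remaining $33,350 at 31.5% = $10,505.25
Fee: $28,702.50 + $54,707.50 + $10,505.25 = $93,915.25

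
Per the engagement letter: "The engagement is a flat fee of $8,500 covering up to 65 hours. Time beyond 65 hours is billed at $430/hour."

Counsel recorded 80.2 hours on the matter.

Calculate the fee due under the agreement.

$15,036.00

Flat fee: $8,500.00
Excess hours: 80.2 − 65 = 15.2
Overrun: 15.2 × $430 = $6,536.00
Total: $8,500.00 + $6,536.00 = $15,036.00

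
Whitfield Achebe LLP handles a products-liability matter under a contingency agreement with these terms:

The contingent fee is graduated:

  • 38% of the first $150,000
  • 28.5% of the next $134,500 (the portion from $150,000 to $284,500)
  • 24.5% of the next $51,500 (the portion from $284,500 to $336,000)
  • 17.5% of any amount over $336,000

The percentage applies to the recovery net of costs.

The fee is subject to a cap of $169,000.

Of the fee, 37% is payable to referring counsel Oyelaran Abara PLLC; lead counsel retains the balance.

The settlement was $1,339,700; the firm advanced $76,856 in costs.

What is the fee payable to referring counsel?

Fee base (net of costs): $1,339,700 − $76,856 = $1,262,844
First $150,000 at 38% = $57,000.00
Next $134,500 at 28.5% = $38,332.50
Next $51,500 at 24.5% = $12,617.50
Remaining $926,844 at 17.5% = $162,197.70
Fee: $57,000.00 + $38,332.50 + $12,617.50 + $162,197.70 = $270,147.70
$270,147.70 exceeds the $169,000 cap, so the fee is capped at $169,000.00.
Referral share: 37% of $169,000.00 = $62,530.00; lead counsel retains $169,000.00 − $62,530.00 = $106,470.00.

$62,530.00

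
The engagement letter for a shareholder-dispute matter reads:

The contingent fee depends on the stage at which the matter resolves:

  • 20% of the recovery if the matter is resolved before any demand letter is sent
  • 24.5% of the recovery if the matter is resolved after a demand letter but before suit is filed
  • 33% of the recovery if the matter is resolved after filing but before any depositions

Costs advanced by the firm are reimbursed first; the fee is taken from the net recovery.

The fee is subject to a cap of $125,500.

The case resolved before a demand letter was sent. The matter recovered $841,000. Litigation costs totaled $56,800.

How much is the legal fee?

$125,500.00

Fee base (net of costs): $841,000 − $56,800 = $784,200
The matter resolved before a demand letter was sent, so the 20% rate applies.
$784,200 × 20% = $156,840.00
$156,840.00 exceeds the $125,500 cap, so the fee is capped at $125,500.00.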